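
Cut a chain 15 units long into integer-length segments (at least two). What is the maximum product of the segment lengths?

243

Let m[k] be the best product for length k (with at least one cut). For each first piece i, the rest contributes max(k−i, m[k−i]).
Small cases: m[2]=1, m[3]=2, m[4]=4, m[5]=6, m[6]=9, m[7]=12.
m[8] = max(1·12, 2·9, 3·6, …, 6·2, 7·1) = 18
m[9] = max(1·18, 2·12, 3·9, …, 7·2, 8·1) = 27
m[10] = max(1·27, 2·18, 3·12, …, 8·2, 9·1) = 36
m[11] = max(1·36, 2·27, 3·18, …, 9·2, 10·1) = 54
m[12] = max(1·54, 2·36, 3·27, …, 10·2, 11·1) = 81
m[13] = max(1·81, 2·54, 3·36, …, 11·2, 12·1) = 108
m[14] = max(1·108, 2·81, 3·54, …, 12·2, 13·1) = 162
m[15] = max(1·162, 2·108, 3·81, …, 13·2, 14·1) = 243
One optimal split: 3 + 3 + 3 + 3 + 3; product 3·3·3·3·3 = 243.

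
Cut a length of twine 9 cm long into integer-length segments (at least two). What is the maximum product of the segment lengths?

Define P[k] = max over 1≤i<k of i · max(k−i, P[k−i]); the inner max lets the remainder stay uncut if that's better.
P[2] = 1*max(1,0) = 1*1 = 1
P[3] = 1*max(2,1) = 1*2 = 2
P[4] = 2*max(2,1) = 2*2 = 4
P[5] = 2*max(3,2) = 2*3 = 6
P[6] = 3*max(3,2) = 3*3 = 9
P[7] = 2*max(5,6) = 2*6 = 12
P[8] = 2*max(6,9) = 2*9 = 18
P[9] = 3*max(6,9) = 3*9 = 27
One optimal split: 3 + 3 + 3; product 3*3*3 = 27.

27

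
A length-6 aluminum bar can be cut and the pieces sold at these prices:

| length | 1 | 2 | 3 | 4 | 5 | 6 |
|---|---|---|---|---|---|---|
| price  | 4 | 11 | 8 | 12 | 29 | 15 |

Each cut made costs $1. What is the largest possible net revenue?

32

Build v[k] bottom-up: v[k] = max over allowed piece i of (p[i] + v[k−i]) − 1 per cut.
v[1] = 4
v[2] = max(4+4-1, 11+0) = 11
v[3] = max(4+11-1, 11+4-1, 8+0) = 14
v[4] = max(4+14-1, 11+11-1, 8+4-1, 12+0) = 21
v[5] = max(4+21-1, 11+14-1, 8+11-1, 12+4-1, 29+0) = 29
v[6] = max(4+29-1, 11+21-1, 8+14-1, 12+11-1, 29+4-1, 15+0) = 32
One optimal plan: pieces 5 + 1 (1 cut) → $33 − $1 = $32.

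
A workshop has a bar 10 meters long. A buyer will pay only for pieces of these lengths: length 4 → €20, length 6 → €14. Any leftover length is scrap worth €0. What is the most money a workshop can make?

40

Consider every possible first cut. r[k] is the best of p[i]+r[k−i] over all sellable i≤k.
r[1] = 0
r[2] = 0
r[3] = 0
r[4] = 20
r[5] = 20
r[6] = max(20+0, 14+0) = 20
r[7] = max(20+0, 14+0) = 20
r[8] = max(20+20, 14+0) = 40
r[9] = max(20+20, 14+0) = 40
r[10] = max(20+20, 14+20) = 40
One optimal cutting: pieces 4 + 4 with 2 meters of scrap → €40.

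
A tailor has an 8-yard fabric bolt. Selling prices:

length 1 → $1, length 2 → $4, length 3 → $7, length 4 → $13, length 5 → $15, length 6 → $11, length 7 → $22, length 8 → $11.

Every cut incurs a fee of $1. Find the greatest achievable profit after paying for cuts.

Build net[k] bottom-up: net[k] = max over allowed piece i of (p[i] + net[k−i]) − 1 per cut.
net[1] = 1
net[2] = 4
net[3] = 7
net[4] = 13
net[5] = 15
net[6] = 16  (first piece 2, then net[4]=13)
net[7] = 22
net[8] = 25  (first piece 4, then net[4]=13)
One optimal plan: pieces 4 + 4 (1 cut) → $26 − $1 = $25.

25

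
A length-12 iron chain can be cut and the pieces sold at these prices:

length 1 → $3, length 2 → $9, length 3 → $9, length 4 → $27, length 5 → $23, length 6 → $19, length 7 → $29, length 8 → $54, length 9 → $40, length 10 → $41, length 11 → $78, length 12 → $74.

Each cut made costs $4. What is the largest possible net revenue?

77

Build net[k] bottom-up: net[k] = max over allowed piece i of (p[i] + net[k−i]) − 4 per cut.
net[1] = 3
net[2] = 9
net[3] = 9
net[4] = 27
net[5] = 26  (first piece 1, then net[4]=27)
net[6] = 32  (first piece 2, then net[4]=27)
net[7] = 32  (first piece 3, then net[4]=27)
net[8] = 54
net[9] = 53  (first piece 1, then net[8]=54)
net[10] = 59  (first piece 2, then net[8]=54)
net[11] = 78
net[12] = 77  (first piece 1, then net[11]=78)
One optimal plan: pieces 11 + 1 (1 cut) → $81 − $4 = $77.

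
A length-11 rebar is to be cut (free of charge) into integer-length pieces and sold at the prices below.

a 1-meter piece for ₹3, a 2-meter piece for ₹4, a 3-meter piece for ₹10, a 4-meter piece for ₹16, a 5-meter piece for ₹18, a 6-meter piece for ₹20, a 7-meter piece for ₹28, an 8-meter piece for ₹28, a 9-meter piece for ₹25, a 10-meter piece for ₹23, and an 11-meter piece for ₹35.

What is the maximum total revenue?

44

Build best[k] bottom-up: best[k] = max over allowed piece i of (p[i] + best[k−i]).
best[1] = 3
best[2] = max(3+3, 4+0) = 6
best[3] = max(3+6, 4+3, 10+0) = 10
best[4] = max(3+10, 4+6, 10+3, 16+0) = 16
best[5] = max(3+16, 4+10, 10+6, 16+3, 18+0) = 19
best[6] = max(3+19, 4+16, 10+10, 16+6, 18+3, 20+0) = 22
best[7] = max(3+22, 4+19, 10+16, …, 20+3, 28+0) = 28
best[8] = max(3+28, 4+22, 10+19, …, 28+3, 28+0) = 32
best[9] = max(3+32, 4+28, 10+22, …, 28+3, 25+0) = 35
best[10] = max(3+35, 4+32, 10+28, …, 25+3, 23+0) = 38
best[11] = max(3+38, 4+35, 10+32, …, 23+3, 35+0) = 44
One optimal cutting: 7 + 4 → ₹28 + ₹16 = ₹44.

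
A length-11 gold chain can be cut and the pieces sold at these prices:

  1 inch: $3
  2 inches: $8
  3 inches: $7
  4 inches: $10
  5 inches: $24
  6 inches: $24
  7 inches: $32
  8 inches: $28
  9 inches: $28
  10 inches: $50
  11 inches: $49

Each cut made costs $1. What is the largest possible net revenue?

52

Build v[k] bottom-up: v[k] = max over allowed piece i of (p[i] + v[k−i]) − 1 per cut.
v[1] = 3
v[2] = max(3+3-1, 8+0) = 8
v[3] = max(3+8-1, 8+3-1, 7+0) = 10
v[4] = max(3+10-1, 8+8-1, 7+3-1, 10+0) = 15
v[5] = max(3+15-1, 8+10-1, 7+8-1, 10+3-1, 24+0) = 24
v[6] = max(3+24-1, 8+15-1, 7+10-1, 10+8-1, 24+3-1, 24+0) = 26
v[7] = max(3+26-1, 8+24-1, 7+15-1, …, 24+3-1, 32+0) = 32
v[8] = max(3+32-1, 8+26-1, 7+24-1, …, 32+3-1, 28+0) = 34
v[9] = max(3+34-1, 8+32-1, 7+26-1, …, 28+3-1, 28+0) = 39
v[10] = max(3+39-1, 8+34-1, 7+32-1, …, 28+3-1, 50+0) = 50
v[11] = max(3+50-1, 8+39-1, 7+34-1, …, 50+3-1, 49+0) = 52
One optimal plan: pieces 10 + 1 (1 cut) → $53 − $1 = $52.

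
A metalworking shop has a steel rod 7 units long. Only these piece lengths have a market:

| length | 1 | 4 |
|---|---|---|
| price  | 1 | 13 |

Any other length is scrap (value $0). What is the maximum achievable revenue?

16

Build r[k] bottom-up: r[k] = max over allowed piece i of (p[i] + r[k−i]).
r[1] = 1
r[2] = 2  (first piece 1, then r[1]=1)
r[3] = 3  (first piece 1, then r[2]=2)
r[4] = max(1+3, 13+0) = 13
r[5] = max(1+13, 13+1) = 14
r[6] = max(1+14, 13+2) = 15
r[7] = max(1+15, 13+3) = 16
One optimal cutting: 4 + 1 + 1 + 1 → $16.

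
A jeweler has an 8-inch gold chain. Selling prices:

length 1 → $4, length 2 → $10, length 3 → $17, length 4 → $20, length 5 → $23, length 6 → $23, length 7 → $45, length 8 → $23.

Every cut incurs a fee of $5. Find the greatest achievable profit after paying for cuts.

44

Consider every possible first cut. net[k] is the best of p[i]+net[k−i] over all sellable i≤k, charging 5 whenever i<k.
net[1] = 4
net[2] = max(4+4-5, 10+0) = 10
net[3] = max(4+10-5, 10+4-5, 17+0) = 17
net[4] = max(4+17-5, 10+10-5, 17+4-5, 20+0) = 20
net[5] = max(4+20-5, 10+17-5, 17+10-5, 20+4-5, 23+0) = 23
net[6] = max(4+23-5, 10+20-5, 17+17-5, 20+10-5, 23+4-5, 23+0) = 29
net[7] = max(4+29-5, 10+23-5, 17+20-5, …, 23+4-5, 45+0) = 45
net[8] = max(4+45-5, 10+29-5, 17+23-5, …, 45+4-5, 23+0) = 44
One optimal plan: pieces 7 + 1 (1 cut) → $49 − $5 = $44.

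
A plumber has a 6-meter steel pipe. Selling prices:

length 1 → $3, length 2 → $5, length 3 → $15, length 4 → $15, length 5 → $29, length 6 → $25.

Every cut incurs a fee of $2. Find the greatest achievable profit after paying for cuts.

Consider every possible first cut. v[k] is the best of p[i]+v[k−i] over all sellable i≤k, charging 2 whenever i<k.
v[1] = 3
v[2] = 5
v[3] = 15
v[4] = 16  (first piece 1, then v[3]=15)
v[5] = 29
v[6] = 30  (first piece 1, then v[5]=29)
One optimal plan: pieces 5 + 1 (1 cut) → $32 − $2 = $30.

30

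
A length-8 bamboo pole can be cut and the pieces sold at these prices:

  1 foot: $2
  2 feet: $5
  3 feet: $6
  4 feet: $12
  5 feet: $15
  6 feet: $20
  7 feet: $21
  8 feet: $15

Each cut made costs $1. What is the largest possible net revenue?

Let net[k] be the best obtainable value from length k. For each k, try every first piece i and keep the best of price[i] + net[k−i] minus the 1 cut fee when i<k.
net[1] = 2
net[2] = max(2+2-1, 5+0) = 5
net[3] = max(2+5-1, 5+2-1, 6+0) = 6
net[4] = max(2+6-1, 5+5-1, 6+2-1, 12+0) = 12
net[5] = max(2+12-1, 5+6-1, 6+5-1, 12+2-1, 15+0) = 15
net[6] = max(2+15-1, 5+12-1, 6+6-1, 12+5-1, 15+2-1, 20+0) = 20
net[7] = max(2+20-1, 5+15-1, 6+12-1, …, 20+2-1, 21+0) = 21
net[8] = max(2+21-1, 5+20-1, 6+15-1, …, 21+2-1, 15+0) = 24
One optimal plan: pieces 6 + 2 (1 cut) → $25 − $1 = $24.

24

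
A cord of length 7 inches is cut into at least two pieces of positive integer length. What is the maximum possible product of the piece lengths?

Define prod[k] = max over 1≤i<k of i · max(k−i, prod[k−i]); the inner max lets the remainder stay uncut if that's better.
prod[2] = 1*max(1,0) = 1*1 = 1
prod[3] = 1*max(2,1) = 1*2 = 2
prod[4] = 2*max(2,1) = 2*2 = 4
prod[5] = 2*max(3,2) = 2*3 = 6
prod[6] = 3*max(3,2) = 3*3 = 9
prod[7] = 2*max(5,6) = 2*6 = 12
One optimal split: 3 + 2 + 2; product 3*2*2 = 12.

12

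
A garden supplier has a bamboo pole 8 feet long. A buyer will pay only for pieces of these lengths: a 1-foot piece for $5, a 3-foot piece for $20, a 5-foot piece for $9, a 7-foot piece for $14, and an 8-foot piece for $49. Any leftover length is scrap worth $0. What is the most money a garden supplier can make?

50

Let r[k] be the best obtainable value from length k. For each k, try every first piece i and keep the best of price[i] + r[k−i].
r[1] = 5
r[2] = 10  (first piece 1, then r[1]=5)
r[3] = 20
r[4] = 25  (first piece 1, then r[3]=20)
r[5] = 30  (first piece 1, then r[4]=25)
r[6] = 40  (first piece 3, then r[3]=20)
r[7] = 45  (first piece 1, then r[6]=40)
r[8] = 50  (first piece 1, then r[7]=45)
One optimal cutting: 3 + 3 + 1 + 1 → $50.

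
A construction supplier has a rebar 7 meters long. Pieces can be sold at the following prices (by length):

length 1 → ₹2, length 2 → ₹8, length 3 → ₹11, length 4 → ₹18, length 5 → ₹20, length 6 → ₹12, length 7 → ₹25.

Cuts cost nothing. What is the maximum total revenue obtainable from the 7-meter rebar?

Build r[k] bottom-up: r[k] = max over allowed piece i of (p[i] + r[k−i]).
r[1] = 2
r[2] = max(2+2, 8+0) = 8
r[3] = max(2+8, 8+2, 11+0) = 11
r[4] = max(2+11, 8+8, 11+2, 18+0) = 18
r[5] = max(2+18, 8+11, 11+8, 18+2, 20+0) = 20
r[6] = max(2+20, 8+18, 11+11, 18+8, 20+2, 12+0) = 26
r[7] = max(2+26, 8+20, 11+18, …, 12+2, 25+0) = 29
One optimal cutting: 4 + 3 → ₹18 + ₹11 = ₹29.

29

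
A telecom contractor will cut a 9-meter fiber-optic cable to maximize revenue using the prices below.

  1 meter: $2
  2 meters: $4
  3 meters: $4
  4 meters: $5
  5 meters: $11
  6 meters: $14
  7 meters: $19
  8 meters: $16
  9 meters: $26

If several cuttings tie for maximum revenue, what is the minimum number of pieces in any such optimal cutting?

1

Build r[k] bottom-up: r[k] = max over allowed piece i of (p[i] + r[k−i]).
r[1] = 2
r[2] = 4  (first piece 1, then r[1]=2)
r[3] = 6  (first piece 1, then r[2]=4)
r[4] = 8  (first piece 1, then r[3]=6)
r[5] = 11
r[6] = 14
r[7] = 19
r[8] = 21  (first piece 1, then r[7]=19)
r[9] = 26
Maximum revenue is $26.
Now minimize piece count subject to staying optimal: for each k, pieces[k] = 1 + min over i with p[i]+r[k−i]=r[k] of pieces[k−i].
pieces[6] = 1
pieces[7] = 1
pieces[8] = 2
pieces[9] = 1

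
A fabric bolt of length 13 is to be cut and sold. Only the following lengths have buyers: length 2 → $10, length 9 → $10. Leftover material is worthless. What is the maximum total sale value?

60

Let f[k] be the best obtainable value from length k. For each k, try every first piece i and keep the best of price[i] + f[k−i].
f[1] = 0
f[2] = 10
f[3] = 10
f[4] = 20  (first piece 2, then f[2]=10)
f[5] = 20
f[6] = 30  (first piece 2, then f[4]=20)
f[7] = 30
f[8] = 40  (first piece 2, then f[6]=30)
f[9] = max(10+30, 10+0) = 40
f[10] = max(10+40, 10+0) = 50
f[11] = max(10+40, 10+10) = 50
f[12] = max(10+50, 10+10) = 60
f[13] = max(10+50, 10+20) = 60
One optimal cutting: pieces 2 + 2 + 2 + 2 + 2 + 2 with 1 yard of scrap → $60.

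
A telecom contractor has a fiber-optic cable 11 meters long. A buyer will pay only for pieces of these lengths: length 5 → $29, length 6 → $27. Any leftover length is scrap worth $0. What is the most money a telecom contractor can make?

58

Let f[k] be the best obtainable value from length k. For each k, try every first piece i and keep the best of price[i] + f[k−i].
f[1] = 0
f[2] = 0
f[3] = 0
f[4] = 0
f[5] = 29
f[6] = max(29+0, 27+0) = 29
f[7] = max(29+0, 27+0) = 29
f[8] = max(29+0, 27+0) = 29
f[9] = max(29+0, 27+0) = 29
f[10] = max(29+29, 27+0) = 58
f[11] = max(29+29, 27+29) = 58
One optimal cutting: pieces 5 + 5 with 1 meter of scrap → $58.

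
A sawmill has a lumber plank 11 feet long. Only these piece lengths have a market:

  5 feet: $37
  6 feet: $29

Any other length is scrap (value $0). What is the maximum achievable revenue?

74

Build best[k] bottom-up: best[k] = max over allowed piece i of (p[i] + best[k−i]).
best[1] = 0
best[2] = 0
best[3] = 0
best[4] = 0
best[5] = 37
best[6] = max(37+0, 29+0) = 37
best[7] = max(37+0, 29+0) = 37
best[8] = max(37+0, 29+0) = 37
best[9] = max(37+0, 29+0) = 37
best[10] = max(37+37, 29+0) = 74
best[11] = max(37+37, 29+37) = 74
One optimal cutting: pieces 5 + 5 with 1 foot of scrap → $74.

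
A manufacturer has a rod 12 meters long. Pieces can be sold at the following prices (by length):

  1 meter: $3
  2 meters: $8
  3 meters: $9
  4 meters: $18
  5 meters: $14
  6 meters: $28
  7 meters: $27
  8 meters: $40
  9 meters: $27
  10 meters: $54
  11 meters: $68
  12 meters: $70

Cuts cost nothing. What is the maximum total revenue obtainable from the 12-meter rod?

Build v[k] bottom-up: v[k] = max over allowed piece i of (p[i] + v[k−i]).
v[1] = 3
v[2] = max(3+3, 8+0) = 8
v[3] = max(3+8, 8+3, 9+0) = 11
v[4] = max(3+11, 8+8, 9+3, 18+0) = 18
v[5] = max(3+18, 8+11, 9+8, 18+3, 14+0) = 21
v[6] = max(3+21, 8+18, 9+11, 18+8, 14+3, 28+0) = 28
v[7] = max(3+28, 8+21, 9+18, …, 28+3, 27+0) = 31
v[8] = max(3+31, 8+28, 9+21, …, 27+3, 40+0) = 40
v[9] = max(3+40, 8+31, 9+28, …, 40+3, 27+0) = 43
v[10] = max(3+43, 8+40, 9+31, …, 27+3, 54+0) = 54
v[11] = max(3+54, 8+43, 9+40, …, 54+3, 68+0) = 68
v[12] = max(3+68, 8+54, 9+43, …, 68+3, 70+0) = 71
One optimal cutting: 11 + 1 → $68 + $3 = $71.

71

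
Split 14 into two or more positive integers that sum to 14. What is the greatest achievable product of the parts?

162

Fill g[k] for k=2..14: at each k try every first piece i and multiply by the better of (k−i) uncut or g[k−i].
g[2] = 1×max(1,0) = 1×1 = 1
g[3] = max(1×2, 2×1) = 2
g[4] = max(1×3, 2×2, 3×1) = 4
g[5] = max(1×4, 2×3, 3×2, 4×1) = 6
g[6] = max(1×6, 2×4, 3×3, 4×2, 5×1) = 9
g[7] = max(1×9, 2×6, 3×4, 4×3, 5×2, 6×1) = 12
g[8] = max(1×12, 2×9, 3×6, …, 6×2, 7×1) = 18
g[9] = max(1×18, 2×12, 3×9, …, 7×2, 8×1) = 27
g[10] = max(1×27, 2×18, 3×12, …, 8×2, 9×1) = 36
g[11] = max(1×36, 2×27, 3×18, …, 9×2, 10×1) = 54
g[12] = max(1×54, 2×36, 3×27, …, 10×2, 11×1) = 81
g[13] = max(1×81, 2×54, 3×36, …, 11×2, 12×1) = 108
g[14] = max(1×108, 2×81, 3×54, …, 12×2, 13×1) = 162
One optimal split: 3 + 3 + 3 + 3 + 2; product 3×3×3×3×2 = 162.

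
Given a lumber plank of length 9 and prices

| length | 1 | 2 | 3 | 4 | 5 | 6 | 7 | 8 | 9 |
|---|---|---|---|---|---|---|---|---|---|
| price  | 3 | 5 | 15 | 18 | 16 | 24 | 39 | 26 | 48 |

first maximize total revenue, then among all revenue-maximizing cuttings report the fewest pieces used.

Let r[k] be the best obtainable value from length k. For each k, try every first piece i and keep the best of price[i] + r[k−i].
r[1] = 3
r[2] = 6  (first piece 1, then r[1]=3)
r[3] = 15
r[4] = 18  (first piece 1, then r[3]=15)
r[5] = 21  (first piece 1, then r[4]=18)
r[6] = 30  (first piece 3, then r[3]=15)
r[7] = 39
r[8] = 42  (first piece 1, then r[7]=39)
r[9] = 48
Maximum revenue is $48.
Now minimize piece count subject to staying optimal: for each k, pieces[k] = 1 + min over i with p[i]+r[k−i]=r[k] of pieces[k−i].
pieces[6] = 2
pieces[7] = 1
pieces[8] = 2
pieces[9] = 1

1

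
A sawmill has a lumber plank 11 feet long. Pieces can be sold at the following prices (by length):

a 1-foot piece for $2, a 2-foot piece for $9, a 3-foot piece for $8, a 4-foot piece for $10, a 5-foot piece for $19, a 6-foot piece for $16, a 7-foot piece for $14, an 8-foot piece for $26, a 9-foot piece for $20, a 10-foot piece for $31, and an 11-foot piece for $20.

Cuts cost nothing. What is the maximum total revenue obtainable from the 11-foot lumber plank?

47

Consider every possible first cut. best[k] is the best of p[i]+best[k−i] over all sellable i≤k.
best[1] = 2
best[2] = max(2+2, 9+0) = 9
best[3] = max(2+9, 9+2, 8+0) = 11
best[4] = max(2+11, 9+9, 8+2, 10+0) = 18
best[5] = max(2+18, 9+11, 8+9, 10+2, 19+0) = 20
best[6] = max(2+20, 9+18, 8+11, 10+9, 19+2, 16+0) = 27
best[7] = max(2+27, 9+20, 8+18, …, 16+2, 14+0) = 29
best[8] = max(2+29, 9+27, 8+20, …, 14+2, 26+0) = 36
best[9] = max(2+36, 9+29, 8+27, …, 26+2, 20+0) = 38
best[10] = max(2+38, 9+36, 8+29, …, 20+2, 31+0) = 45
best[11] = max(2+45, 9+38, 8+36, …, 31+2, 20+0) = 47
One optimal cutting: 2 + 2 + 2 + 2 + 2 + 1 → $9 + $9 + $9 + $9 + $9 + $2 = $47.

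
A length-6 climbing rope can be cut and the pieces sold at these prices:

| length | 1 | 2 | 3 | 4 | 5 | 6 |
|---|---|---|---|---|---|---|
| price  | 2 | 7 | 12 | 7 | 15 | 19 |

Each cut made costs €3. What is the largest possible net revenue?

Let r[k] be the best obtainable value from length k. For each k, try every first piece i and keep the best of price[i] + r[k−i] minus the 3 cut fee when i<k.
r[1] = 2
r[2] = 7
r[3] = 12
r[4] = 11  (first piece 1, then r[3]=12)
r[5] = 16  (first piece 2, then r[3]=12)
r[6] = 21  (first piece 3, then r[3]=12)
One optimal plan: pieces 3 + 3 (1 cut) → €24 − €3 = €21.

21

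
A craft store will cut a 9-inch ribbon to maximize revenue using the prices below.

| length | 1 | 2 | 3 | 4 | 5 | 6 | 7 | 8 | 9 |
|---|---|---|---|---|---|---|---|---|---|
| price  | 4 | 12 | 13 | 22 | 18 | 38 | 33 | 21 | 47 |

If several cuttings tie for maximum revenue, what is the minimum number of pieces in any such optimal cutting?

Let r[k] be the best obtainable value from length k. For each k, try every first piece i and keep the best of price[i] + r[k−i].
r[1] = 4
r[2] = 12
r[3] = 16  (first piece 1, then r[2]=12)
r[4] = 24  (first piece 2, then r[2]=12)
r[5] = 28  (first piece 1, then r[4]=24)
r[6] = 38
r[7] = 42  (first piece 1, then r[6]=38)
r[8] = 50  (first piece 2, then r[6]=38)
r[9] = 54  (first piece 1, then r[8]=50)
Maximum revenue is ¢54.
Now minimize piece count subject to staying optimal: for each k, pieces[k] = 1 + min over i with p[i]+r[k−i]=r[k] of pieces[k−i].
pieces[6] = 1
pieces[7] = 2
pieces[8] = 2
pieces[9] = 3

3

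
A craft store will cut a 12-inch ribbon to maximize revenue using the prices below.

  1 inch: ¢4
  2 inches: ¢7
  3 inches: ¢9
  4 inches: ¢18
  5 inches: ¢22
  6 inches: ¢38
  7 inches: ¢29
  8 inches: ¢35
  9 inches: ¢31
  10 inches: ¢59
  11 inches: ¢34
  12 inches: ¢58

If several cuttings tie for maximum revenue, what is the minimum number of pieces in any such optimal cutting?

2

Let r[k] be the best obtainable value from length k. For each k, try every first piece i and keep the best of price[i] + r[k−i].
r[1] = 4
r[2] = max(4+4, 7+0) = 8
r[3] = max(4+8, 7+4, 9+0) = 12
r[4] = max(4+12, 7+8, 9+4, 18+0) = 18
r[5] = max(4+18, 7+12, 9+8, 18+4, 22+0) = 22
r[6] = max(4+22, 7+18, 9+12, 18+8, 22+4, 38+0) = 38
r[7] = max(4+38, 7+22, 9+18, …, 38+4, 29+0) = 42
r[8] = max(4+42, 7+38, 9+22, …, 29+4, 35+0) = 46
r[9] = max(4+46, 7+42, 9+38, …, 35+4, 31+0) = 50
r[10] = max(4+50, 7+46, 9+42, …, 31+4, 59+0) = 59
r[11] = max(4+59, 7+50, 9+46, …, 59+4, 34+0) = 63
r[12] = max(4+63, 7+59, 9+50, …, 34+4, 58+0) = 76
Maximum revenue is ¢76.
Now minimize piece count subject to staying optimal: for each k, pieces[k] = 1 + min over i with p[i]+r[k−i]=r[k] of pieces[k−i].
pieces[9] = 4
pieces[10] = 1
pieces[11] = 2
pieces[12] = 2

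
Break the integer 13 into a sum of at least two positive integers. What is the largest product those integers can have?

Fill P[k] for k=2..13: at each k try every first piece i and multiply by the better of (k−i) uncut or P[k−i].
P[2] = 1*max(1,0) = 1*1 = 1
P[3] = 1*max(2,1) = 1*2 = 2
P[4] = 2*max(2,1) = 2*2 = 4
P[5] = 2*max(3,2) = 2*3 = 6
P[6] = 3*max(3,2) = 3*3 = 9
P[7] = 2*max(5,6) = 2*6 = 12
P[8] = 2*max(6,9) = 2*9 = 18
P[9] = 3*max(6,9) = 3*9 = 27
P[10] = 2*max(8,18) = 2*18 = 36
P[11] = 2*max(9,27) = 2*27 = 54
P[12] = 3*max(9,27) = 3*27 = 81
P[13] = 2*max(11,54) = 2*54 = 108
One optimal split: 3 + 3 + 3 + 2 + 2; product 3*3*3*2*2 = 108.

108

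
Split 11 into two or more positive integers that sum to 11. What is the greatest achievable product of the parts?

Fill P[k] for k=2..11: at each k try every first piece i and multiply by the better of (k−i) uncut or P[k−i].
P[2] = 1·max(1,0) = 1·1 = 1
P[3] = 1·max(2,1) = 1·2 = 2
P[4] = 2·max(2,1) = 2·2 = 4
P[5] = 2·max(3,2) = 2·3 = 6
P[6] = 3·max(3,2) = 3·3 = 9
P[7] = 2·max(5,6) = 2·6 = 12
P[8] = 2·max(6,9) = 2·9 = 18
P[9] = 3·max(6,9) = 3·9 = 27
P[10] = 2·max(8,18) = 2·18 = 36
P[11] = 2·max(9,27) = 2·27 = 54
One optimal split: 3 + 3 + 3 + 2; product 3·3·3·2 = 54.

54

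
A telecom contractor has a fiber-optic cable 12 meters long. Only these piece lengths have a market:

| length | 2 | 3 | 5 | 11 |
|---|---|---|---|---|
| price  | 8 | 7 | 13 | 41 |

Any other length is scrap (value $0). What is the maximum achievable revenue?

48

Build best[k] bottom-up: best[k] = max over allowed piece i of (p[i] + best[k−i]).
best[1] = 0
best[2] = 8
best[3] = max(8+0, 7+0) = 8
best[4] = max(8+8, 7+0) = 16
best[5] = max(8+8, 7+8, 13+0) = 16
best[6] = max(8+16, 7+8, 13+0) = 24
best[7] = max(8+16, 7+16, 13+8) = 24
best[8] = max(8+24, 7+16, 13+8) = 32
best[9] = max(8+24, 7+24, 13+16) = 32
best[10] = max(8+32, 7+24, 13+16) = 40
best[11] = max(8+32, 7+32, 13+24, 41+0) = 41
best[12] = max(8+40, 7+32, 13+24, 41+0) = 48
One optimal cutting: 2 + 2 + 2 + 2 + 2 + 2 → $48.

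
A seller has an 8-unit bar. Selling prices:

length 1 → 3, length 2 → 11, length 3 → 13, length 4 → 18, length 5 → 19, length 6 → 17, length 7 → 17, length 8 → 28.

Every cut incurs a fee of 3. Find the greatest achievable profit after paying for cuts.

Consider every possible first cut. r[k] is the best of p[i]+r[k−i] over all sellable i≤k, charging 3 whenever i<k.
r[1] = 3
r[2] = max(3+3-3, 11+0) = 11
r[3] = max(3+11-3, 11+3-3, 13+0) = 13
r[4] = max(3+13-3, 11+11-3, 13+3-3, 18+0) = 19
r[5] = max(3+19-3, 11+13-3, 13+11-3, 18+3-3, 19+0) = 21
r[6] = max(3+21-3, 11+19-3, 13+13-3, 18+11-3, 19+3-3, 17+0) = 27
r[7] = max(3+27-3, 11+21-3, 13+19-3, …, 17+3-3, 17+0) = 29
r[8] = max(3+29-3, 11+27-3, 13+21-3, …, 17+3-3, 28+0) = 35
One optimal plan: pieces 2 + 2 + 2 + 2 (3 cuts) → 44 − 9 = 35.

35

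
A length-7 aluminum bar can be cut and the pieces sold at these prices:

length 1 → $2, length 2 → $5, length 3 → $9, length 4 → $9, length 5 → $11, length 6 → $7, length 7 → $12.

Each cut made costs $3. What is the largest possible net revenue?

15

Build net[k] bottom-up: net[k] = max over allowed piece i of (p[i] + net[k−i]) − 3 per cut.
net[1] = 2
net[2] = 5
net[3] = 9
net[4] = 9
net[5] = 11  (first piece 2, then net[3]=9)
net[6] = 15  (first piece 3, then net[3]=9)
net[7] = 15  (first piece 3, then net[4]=9)
One optimal plan: pieces 4 + 3 (1 cut) → $18 − $3 = $15.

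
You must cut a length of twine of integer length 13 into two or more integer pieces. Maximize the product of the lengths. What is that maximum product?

108

Fill prod[k] for k=2..13: at each k try every first piece i and multiply by the better of (k−i) uncut or prod[k−i].
prod[2] = 1·max(1,0) = 1·1 = 1
prod[3] = max(1·2, 2·1) = 2
prod[4] = max(1·3, 2·2, 3·1) = 4
prod[5] = max(1·4, 2·3, 3·2, 4·1) = 6
prod[6] = max(1·6, 2·4, 3·3, 4·2, 5·1) = 9
prod[7] = max(1·9, 2·6, 3·4, 4·3, 5·2, 6·1) = 12
prod[8] = max(1·12, 2·9, 3·6, …, 6·2, 7·1) = 18
prod[9] = max(1·18, 2·12, 3·9, …, 7·2, 8·1) = 27
prod[10] = max(1·27, 2·18, 3·12, …, 8·2, 9·1) = 36
prod[11] = max(1·36, 2·27, 3·18, …, 9·2, 10·1) = 54
prod[12] = max(1·54, 2·36, 3·27, …, 10·2, 11·1) = 81
prod[13] = max(1·81, 2·54, 3·36, …, 11·2, 12·1) = 108
One optimal split: 3 + 3 + 3 + 2 + 2; product 3·3·3·2·2 = 108.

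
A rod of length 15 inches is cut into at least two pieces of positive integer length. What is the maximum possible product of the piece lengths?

Define m[k] = max over 1≤i<k of i · max(k−i, m[k−i]); the inner max lets the remainder stay uncut if that's better.
m[2] = 1×max(1,0) = 1×1 = 1
m[3] = 1×max(2,1) = 1×2 = 2
m[4] = 2×max(2,1) = 2×2 = 4
m[5] = 2×max(3,2) = 2×3 = 6
m[6] = 3×max(3,2) = 3×3 = 9
m[7] = 2×max(5,6) = 2×6 = 12
m[8] = 2×max(6,9) = 2×9 = 18
m[9] = 3×max(6,9) = 3×9 = 27
m[10] = 2×max(8,18) = 2×18 = 36
m[11] = 2×max(9,27) = 2×27 = 54
m[12] = 3×max(9,27) = 3×27 = 81
m[13] = 2×max(11,54) = 2×54 = 108
m[14] = 2×max(12,81) = 2×81 = 162
m[15] = 3×max(12,81) = 3×81 = 243
One optimal split: 3 + 3 + 3 + 3 + 3; product 3×3×3×3×3 = 243.

243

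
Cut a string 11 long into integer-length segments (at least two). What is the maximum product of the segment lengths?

Fill g[k] for k=2..11: at each k try every first piece i and multiply by the better of (k−i) uncut or g[k−i].
Small cases: g[2]=1, g[3]=2, g[4]=4.
g[5] = 2·max(3,2) = 2·3 = 6
g[6] = 3·max(3,2) = 3·3 = 9
g[7] = 2·max(5,6) = 2·6 = 12
g[8] = 2·max(6,9) = 2·9 = 18
g[9] = 3·max(6,9) = 3·9 = 27
g[10] = 2·max(8,18) = 2·18 = 36
g[11] = 2·max(9,27) = 2·27 = 54
One optimal split: 3 + 3 + 3 + 2; product 3·3·3·2 = 54.

54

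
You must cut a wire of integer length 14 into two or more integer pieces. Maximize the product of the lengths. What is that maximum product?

162

Fill m[k] for k=2..14: at each k try every first piece i and multiply by the better of (k−i) uncut or m[k−i].
m[2] = 1×max(1,0) = 1×1 = 1
m[3] = 1×max(2,1) = 1×2 = 2
m[4] = 2×max(2,1) = 2×2 = 4
m[5] = 2×max(3,2) = 2×3 = 6
m[6] = 3×max(3,2) = 3×3 = 9
m[7] = 2×max(5,6) = 2×6 = 12
m[8] = 2×max(6,9) = 2×9 = 18
m[9] = 3×max(6,9) = 3×9 = 27
m[10] = 2×max(8,18) = 2×18 = 36
m[11] = 2×max(9,27) = 2×27 = 54
m[12] = 3×max(9,27) = 3×27 = 81
m[13] = 2×max(11,54) = 2×54 = 108
m[14] = 2×max(12,81) = 2×81 = 162
One optimal split: 3 + 3 + 3 + 3 + 2; product 3×3×3×3×2 = 162.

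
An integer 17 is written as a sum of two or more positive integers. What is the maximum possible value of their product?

486

Fill P[k] for k=2..17: at each k try every first piece i and multiply by the better of (k−i) uncut or P[k−i].
P[2] = 1*max(1,0) = 1*1 = 1
P[3] = 1*max(2,1) = 1*2 = 2
P[4] = 2*max(2,1) = 2*2 = 4
P[5] = 2*max(3,2) = 2*3 = 6
P[6] = 3*max(3,2) = 3*3 = 9
P[7] = 2*max(5,6) = 2*6 = 12
P[8] = 2*max(6,9) = 2*9 = 18
P[9] = 3*max(6,9) = 3*9 = 27
P[10] = 2*max(8,18) = 2*18 = 36
P[11] = 2*max(9,27) = 2*27 = 54
P[12] = 3*max(9,27) = 3*27 = 81
P[13] = 2*max(11,54) = 2*54 = 108
P[14] = 2*max(12,81) = 2*81 = 162
P[15] = 3*max(12,81) = 3*81 = 243
P[16] = 2*max(14,162) = 2*162 = 324
P[17] = 2*max(15,243) = 2*243 = 486
One optimal split: 3 + 3 + 3 + 3 + 3 + 2; product 3*3*3*3*3*2 = 486.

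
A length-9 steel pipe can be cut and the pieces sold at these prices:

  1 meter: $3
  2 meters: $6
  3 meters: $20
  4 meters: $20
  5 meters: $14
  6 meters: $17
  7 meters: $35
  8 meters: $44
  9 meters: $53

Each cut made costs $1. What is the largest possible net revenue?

Let v[k] be the best obtainable value from length k. For each k, try every first piece i and keep the best of price[i] + v[k−i] minus the 1 cut fee when i<k.
v[1] = 3
v[2] = max(3+3-1, 6+0) = 6
v[3] = max(3+6-1, 6+3-1, 20+0) = 20
v[4] = max(3+20-1, 6+6-1, 20+3-1, 20+0) = 22
v[5] = max(3+22-1, 6+20-1, 20+6-1, 20+3-1, 14+0) = 25
v[6] = max(3+25-1, 6+22-1, 20+20-1, 20+6-1, 14+3-1, 17+0) = 39
v[7] = max(3+39-1, 6+25-1, 20+22-1, …, 17+3-1, 35+0) = 41
v[8] = max(3+41-1, 6+39-1, 20+25-1, …, 35+3-1, 44+0) = 44
v[9] = max(3+44-1, 6+41-1, 20+39-1, …, 44+3-1, 53+0) = 58
One optimal plan: pieces 3 + 3 + 3 (2 cuts) → $60 − $2 = $58.

58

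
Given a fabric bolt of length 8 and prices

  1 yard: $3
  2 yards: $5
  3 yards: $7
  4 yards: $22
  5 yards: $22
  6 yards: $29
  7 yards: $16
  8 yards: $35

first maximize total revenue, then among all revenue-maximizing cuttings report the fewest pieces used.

2

Build r[k] bottom-up: r[k] = max over allowed piece i of (p[i] + r[k−i]).
r[1] = 3
r[2] = max(3+3, 5+0) = 6
r[3] = max(3+6, 5+3, 7+0) = 9
r[4] = max(3+9, 5+6, 7+3, 22+0) = 22
r[5] = max(3+22, 5+9, 7+6, 22+3, 22+0) = 25
r[6] = max(3+25, 5+22, 7+9, 22+6, 22+3, 29+0) = 29
r[7] = max(3+29, 5+25, 7+22, …, 29+3, 16+0) = 32
r[8] = max(3+32, 5+29, 7+25, …, 16+3, 35+0) = 44
Maximum revenue is $44.
Now minimize piece count subject to staying optimal: for each k, pieces[k] = 1 + min over i with p[i]+r[k−i]=r[k] of pieces[k−i].
pieces[5] = 2
pieces[6] = 1
pieces[7] = 2
pieces[8] = 2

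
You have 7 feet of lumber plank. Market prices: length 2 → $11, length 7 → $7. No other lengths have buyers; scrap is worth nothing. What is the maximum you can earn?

Let f[k] be the best obtainable value from length k. For each k, try every first piece i and keep the best of price[i] + f[k−i].
f[1] = 0
f[2] = 11
f[3] = 11
f[4] = 22  (first piece 2, then f[2]=11)
f[5] = 22
f[6] = 33  (first piece 2, then f[4]=22)
f[7] = 33
One optimal cutting: pieces 2 + 2 + 2 with 1 foot of scrap → $33.

33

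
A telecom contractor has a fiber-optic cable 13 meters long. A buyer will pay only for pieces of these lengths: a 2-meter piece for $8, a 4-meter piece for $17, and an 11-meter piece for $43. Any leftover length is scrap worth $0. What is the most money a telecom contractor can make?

51

Build best[k] bottom-up: best[k] = max over allowed piece i of (p[i] + best[k−i]).
best[1] = 0
best[2] = 8
best[3] = 8
best[4] = max(8+8, 17+0) = 17
best[5] = max(8+8, 17+0) = 17
best[6] = max(8+17, 17+8) = 25
best[7] = max(8+17, 17+8) = 25
best[8] = max(8+25, 17+17) = 34
best[9] = max(8+25, 17+17) = 34
best[10] = max(8+34, 17+25) = 42
best[11] = max(8+34, 17+25, 43+0) = 43
best[12] = max(8+42, 17+34, 43+0) = 51
best[13] = max(8+43, 17+34, 43+8) = 51
One optimal cutting: pieces 4 + 4 + 4 with 1 meter of scrap → $51.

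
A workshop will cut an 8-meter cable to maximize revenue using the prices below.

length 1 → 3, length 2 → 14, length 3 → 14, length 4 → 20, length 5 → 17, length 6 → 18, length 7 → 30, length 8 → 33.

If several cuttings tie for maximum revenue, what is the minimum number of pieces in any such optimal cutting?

Let r[k] be the best obtainable value from length k. For each k, try every first piece i and keep the best of price[i] + r[k−i].
r[1] = 3
r[2] = max(3+3, 14+0) = 14
r[3] = max(3+14, 14+3, 14+0) = 17
r[4] = max(3+17, 14+14, 14+3, 20+0) = 28
r[5] = max(3+28, 14+17, 14+14, 20+3, 17+0) = 31
r[6] = max(3+31, 14+28, 14+17, 20+14, 17+3, 18+0) = 42
r[7] = max(3+42, 14+31, 14+28, …, 18+3, 30+0) = 45
r[8] = max(3+45, 14+42, 14+31, …, 30+3, 33+0) = 56
Maximum revenue is 56.
Now minimize piece count subject to staying optimal: for each k, pieces[k] = 1 + min over i with p[i]+r[k−i]=r[k] of pieces[k−i].
pieces[5] = 3
pieces[6] = 3
pieces[7] = 4
pieces[8] = 4

4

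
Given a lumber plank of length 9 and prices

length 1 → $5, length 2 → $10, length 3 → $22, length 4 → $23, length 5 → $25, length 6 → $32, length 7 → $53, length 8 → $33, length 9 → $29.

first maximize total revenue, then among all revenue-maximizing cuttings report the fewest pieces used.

3

Build r[k] bottom-up: r[k] = max over allowed piece i of (p[i] + r[k−i]).
r[1] = 5
r[2] = max(5+5, 10+0) = 10
r[3] = max(5+10, 10+5, 22+0) = 22
r[4] = max(5+22, 10+10, 22+5, 23+0) = 27
r[5] = max(5+27, 10+22, 22+10, 23+5, 25+0) = 32
r[6] = max(5+32, 10+27, 22+22, 23+10, 25+5, 32+0) = 44
r[7] = max(5+44, 10+32, 22+27, …, 32+5, 53+0) = 53
r[8] = max(5+53, 10+44, 22+32, …, 53+5, 33+0) = 58
r[9] = max(5+58, 10+53, 22+44, …, 33+5, 29+0) = 66
Maximum revenue is $66.
Now minimize piece count subject to staying optimal: for each k, pieces[k] = 1 + min over i with p[i]+r[k−i]=r[k] of pieces[k−i].
pieces[6] = 2
pieces[7] = 1
pieces[8] = 2
pieces[9] = 3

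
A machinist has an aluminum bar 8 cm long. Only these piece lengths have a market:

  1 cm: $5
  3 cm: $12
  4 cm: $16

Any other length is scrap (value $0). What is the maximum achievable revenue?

40

Let r[k] be the best obtainable value from length k. For each k, try every first piece i and keep the best of price[i] + r[k−i].
r[1] = 5
r[2] = 10  (first piece 1, then r[1]=5)
r[3] = max(5+10, 12+0) = 15
r[4] = max(5+15, 12+5, 16+0) = 20
r[5] = max(5+20, 12+10, 16+5) = 25
r[6] = max(5+25, 12+15, 16+10) = 30
r[7] = max(5+30, 12+20, 16+15) = 35
r[8] = max(5+35, 12+25, 16+20) = 40
One optimal cutting: 1 + 1 + 1 + 1 + 1 + 1 + 1 + 1 → $40.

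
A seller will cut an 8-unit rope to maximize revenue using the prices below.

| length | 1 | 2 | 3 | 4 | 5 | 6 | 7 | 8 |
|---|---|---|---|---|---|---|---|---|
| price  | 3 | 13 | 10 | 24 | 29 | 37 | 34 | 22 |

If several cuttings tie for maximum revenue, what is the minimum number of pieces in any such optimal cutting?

Consider every possible first cut. r[k] is the best of p[i]+r[k−i] over all sellable i≤k.
r[1] = 3
r[2] = 13
r[3] = 16  (first piece 1, then r[2]=13)
r[4] = 26  (first piece 2, then r[2]=13)
r[5] = 29  (first piece 1, then r[4]=26)
r[6] = 39  (first piece 2, then r[4]=26)
r[7] = 42  (first piece 1, then r[6]=39)
r[8] = 52  (first piece 2, then r[6]=39)
Maximum revenue is 52.
Now minimize piece count subject to staying optimal: for each k, pieces[k] = 1 + min over i with p[i]+r[k−i]=r[k] of pieces[k−i].
pieces[5] = 1
pieces[6] = 3
pieces[7] = 2
pieces[8] = 4

4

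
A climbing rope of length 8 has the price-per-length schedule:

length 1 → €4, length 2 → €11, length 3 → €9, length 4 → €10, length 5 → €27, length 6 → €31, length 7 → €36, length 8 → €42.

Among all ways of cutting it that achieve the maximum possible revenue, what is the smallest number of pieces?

4

Build r[k] bottom-up: r[k] = max over allowed piece i of (p[i] + r[k−i]).
r[1] = 4
r[2] = 11
r[3] = 15  (first piece 1, then r[2]=11)
r[4] = 22  (first piece 2, then r[2]=11)
r[5] = 27
r[6] = 33  (first piece 2, then r[4]=22)
r[7] = 38  (first piece 2, then r[5]=27)
r[8] = 44  (first piece 2, then r[6]=33)
Maximum revenue is €44.
Now minimize piece count subject to staying optimal: for each k, pieces[k] = 1 + min over i with p[i]+r[k−i]=r[k] of pieces[k−i].
pieces[5] = 1
pieces[6] = 3
pieces[7] = 2
pieces[8] = 4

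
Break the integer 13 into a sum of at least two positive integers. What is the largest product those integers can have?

108

Fill P[k] for k=2..13: at each k try every first piece i and multiply by the better of (k−i) uncut or P[k−i].
P[2] = 1·max(1,0) = 1·1 = 1
P[3] = 1·max(2,1) = 1·2 = 2
P[4] = 2·max(2,1) = 2·2 = 4
P[5] = 2·max(3,2) = 2·3 = 6
P[6] = 3·max(3,2) = 3·3 = 9
P[7] = 2·max(5,6) = 2·6 = 12
P[8] = 2·max(6,9) = 2·9 = 18
P[9] = 3·max(6,9) = 3·9 = 27
P[10] = 2·max(8,18) = 2·18 = 36
P[11] = 2·max(9,27) = 2·27 = 54
P[12] = 3·max(9,27) = 3·27 = 81
P[13] = 2·max(11,54) = 2·54 = 108
One optimal split: 3 + 3 + 3 + 2 + 2; product 3·3·3·2·2 = 108.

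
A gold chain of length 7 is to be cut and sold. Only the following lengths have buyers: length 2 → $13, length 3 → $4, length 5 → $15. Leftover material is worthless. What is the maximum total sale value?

39

Let r[k] be the best obtainable value from length k. For each k, try every first piece i and keep the best of price[i] + r[k−i].
r[1] = 0
r[2] = 13
r[3] = max(13+0, 4+0) = 13
r[4] = max(13+13, 4+0) = 26
r[5] = max(13+13, 4+13, 15+0) = 26
r[6] = max(13+26, 4+13, 15+0) = 39
r[7] = max(13+26, 4+26, 15+13) = 39
One optimal cutting: pieces 2 + 2 + 2 with 1 inch of scrap → $39.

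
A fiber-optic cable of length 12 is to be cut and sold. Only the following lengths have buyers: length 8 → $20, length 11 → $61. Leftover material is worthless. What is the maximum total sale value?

61

Build best[k] bottom-up: best[k] = max over allowed piece i of (p[i] + best[k−i]).
best[1] = 0
best[2] = 0
best[3] = 0
best[4] = 0
best[5] = 0
best[6] = 0
best[7] = 0
best[8] = 20
best[9] = 20
best[10] = 20
best[11] = max(20+0, 61+0) = 61
best[12] = max(20+0, 61+0) = 61
One optimal cutting: pieces 11 with 1 meter of scrap → $61.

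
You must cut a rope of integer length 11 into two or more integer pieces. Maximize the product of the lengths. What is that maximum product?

54

Define m[k] = max over 1≤i<k of i · max(k−i, m[k−i]); the inner max lets the remainder stay uncut if that's better.
m[2] = 1×max(1,0) = 1×1 = 1
m[3] = max(1×2, 2×1) = 2
m[4] = max(1×3, 2×2, 3×1) = 4
m[5] = max(1×4, 2×3, 3×2, 4×1) = 6
m[6] = max(1×6, 2×4, 3×3, 4×2, 5×1) = 9
m[7] = max(1×9, 2×6, 3×4, 4×3, 5×2, 6×1) = 12
m[8] = max(1×12, 2×9, 3×6, …, 6×2, 7×1) = 18
m[9] = max(1×18, 2×12, 3×9, …, 7×2, 8×1) = 27
m[10] = max(1×27, 2×18, 3×12, …, 8×2, 9×1) = 36
m[11] = max(1×36, 2×27, 3×18, …, 9×2, 10×1) = 54
One optimal split: 3 + 3 + 3 + 2; product 3×3×3×2 = 54.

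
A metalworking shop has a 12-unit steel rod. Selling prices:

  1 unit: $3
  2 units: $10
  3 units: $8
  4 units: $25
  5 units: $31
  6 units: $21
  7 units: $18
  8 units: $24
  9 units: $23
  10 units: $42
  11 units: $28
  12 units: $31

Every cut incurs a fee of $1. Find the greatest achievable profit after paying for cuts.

Build r[k] bottom-up: r[k] = max over allowed piece i of (p[i] + r[k−i]) − 1 per cut.
r[1] = 3
r[2] = 10
r[3] = 12  (first piece 1, then r[2]=10)
r[4] = 25
r[5] = 31
r[6] = 34  (first piece 2, then r[4]=25)
r[7] = 40  (first piece 2, then r[5]=31)
r[8] = 49  (first piece 4, then r[4]=25)
r[9] = 55  (first piece 4, then r[5]=31)
r[10] = 61  (first piece 5, then r[5]=31)
r[11] = 64  (first piece 2, then r[9]=55)
r[12] = 73  (first piece 4, then r[8]=49)
One optimal plan: pieces 4 + 4 + 4 (2 cuts) → $75 − $2 = $73.

73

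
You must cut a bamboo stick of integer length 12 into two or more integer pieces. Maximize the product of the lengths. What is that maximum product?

Let g[k] be the best product for length k (with at least one cut). For each first piece i, the rest contributes max(k−i, g[k−i]).
Small cases: g[2]=1, g[3]=2, g[4]=4, g[5]=6.
g[6] = max(1×6, 2×4, 3×3, 4×2, 5×1) = 9
g[7] = max(1×9, 2×6, 3×4, 4×3, 5×2, 6×1) = 12
g[8] = max(1×12, 2×9, 3×6, …, 6×2, 7×1) = 18
g[9] = max(1×18, 2×12, 3×9, …, 7×2, 8×1) = 27
g[10] = max(1×27, 2×18, 3×12, …, 8×2, 9×1) = 36
g[11] = max(1×36, 2×27, 3×18, …, 9×2, 10×1) = 54
g[12] = max(1×54, 2×36, 3×27, …, 10×2, 11×1) = 81
One optimal split: 3 + 3 + 3 + 3; product 3×3×3×3 = 81.

81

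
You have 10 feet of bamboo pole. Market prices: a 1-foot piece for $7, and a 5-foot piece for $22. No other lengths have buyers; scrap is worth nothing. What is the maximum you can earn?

70

Let best[k] be the best obtainable value from length k. For each k, try every first piece i and keep the best of price[i] + best[k−i].
best[1] = 7
best[2] = 14  (first piece 1, then best[1]=7)
best[3] = 21  (first piece 1, then best[2]=14)
best[4] = 28  (first piece 1, then best[3]=21)
best[5] = 35  (first piece 1, then best[4]=28)
best[6] = 42  (first piece 1, then best[5]=35)
best[7] = 49  (first piece 1, then best[6]=42)
best[8] = 56  (first piece 1, then best[7]=49)
best[9] = 63  (first piece 1, then best[8]=56)
best[10] = 70  (first piece 1, then best[9]=63)
One optimal cutting: 1 + 1 + 1 + 1 + 1 + 1 + 1 + 1 + 1 + 1 → $70.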